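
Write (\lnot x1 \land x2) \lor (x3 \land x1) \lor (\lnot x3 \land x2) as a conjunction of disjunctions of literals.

(\lnot x1 \land x2) \lor (x3 \land x1) \lor (\lnot x3 \land x2)
≡ (\lnot x1 \lor x3 \lor \lnot x3) \land (\lnot x1 \lor x3 \lor x2) \land (\lnot x1 \lor x1 \lor \lnot x3) \land (\lnot x1 \lor x1 \lor x2) \land (x2 \lor x3 \lor \lnot x3) \land (x2 \lor x3 \lor x2) \land (x2 \lor x1 \lor \lnot x3) \land (x2 \lor x1 \lor x2)   (distribute \lor over \land)
≡ (x2 \lor x3) \land (x2 \lor x1)   (simplify)

(x2 \lor x3) \land (x2 \lor x1)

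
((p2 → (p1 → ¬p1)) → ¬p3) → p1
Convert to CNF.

((p2 → (p1 → ¬p1)) → ¬p3) → p1
⇔ ¬((p2 → (p1 → ¬p1)) → ¬p3) ∨ p1
⇔ ¬(¬(p2 → (p1 → ¬p1)) ∨ ¬p3) ∨ p1
⇔ ¬(¬(¬p2 ∨ (p1 → ¬p1)) ∨ ¬p3) ∨ p1
⇔ ¬(¬(¬p2 ∨ ¬p1 ∨ ¬p1) ∨ ¬p3) ∨ p1
⇔ (¬¬(¬p2 ∨ ¬p1 ∨ ¬p1) ∧ ¬¬p3) ∨ p1
⇔ ((¬p2 ∨ ¬p1 ∨ ¬p1) ∧ ¬¬p3) ∨ p1
⇔ ((¬p2 ∨ ¬p1 ∨ ¬p1) ∧ p3) ∨ p1
⇔ (¬p2 ∨ ¬p1 ∨ ¬p1 ∨ p1) ∧ (p3 ∨ p1)
⇔ p3 ∨ p1

p3 ∨ p1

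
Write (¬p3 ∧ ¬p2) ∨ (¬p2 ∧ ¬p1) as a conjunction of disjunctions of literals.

(¬p3 ∨ ¬p1) ∧ ¬p2

(¬p3 ∧ ¬p2) ∨ (¬p2 ∧ ¬p1)
⇔ (¬p3 ∨ ¬p2) ∧ (¬p3 ∨ ¬p1) ∧ (¬p2 ∨ ¬p2) ∧ (¬p2 ∨ ¬p1)   — distribute ∨ over ∧
⇔ (¬p3 ∨ ¬p1) ∧ ¬p2   — simplify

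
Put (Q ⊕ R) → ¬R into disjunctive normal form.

(Q ⊕ R) → ¬R
≡ ¬(Q ⊕ R) ∨ ¬R   [eliminate →]
≡ ¬((Q ∧ ¬R) ∨ (¬Q ∧ R)) ∨ ¬R   [expand ⊕]
≡ (¬(Q ∧ ¬R) ∧ ¬(¬Q ∧ R)) ∨ ¬R   [De Morgan]
≡ ((¬Q ∨ ¬¬R) ∧ ¬(¬Q ∧ R)) ∨ ¬R   [De Morgan]
≡ ((¬Q ∨ R) ∧ ¬(¬Q ∧ R)) ∨ ¬R   [double negation]
≡ ((¬Q ∨ R) ∧ (¬¬Q ∨ ¬R)) ∨ ¬R   [De Morgan]
≡ ((¬Q ∨ R) ∧ (Q ∨ ¬R)) ∨ ¬R   [double negation]
≡ (¬Q ∧ Q) ∨ (¬Q ∧ ¬R) ∨ (R ∧ Q) ∨ (R ∧ ¬R) ∨ ¬R   [distribute ∧ over ∨]
≡ (R ∧ Q) ∨ ¬R   [simplify]

(R ∧ Q) ∨ ¬R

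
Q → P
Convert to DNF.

¬Q ∨ P

Q → P
= ¬Q ∨ P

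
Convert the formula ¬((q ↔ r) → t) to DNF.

¬((q ↔ r) → t)
≡ ¬(¬(q ↔ r) ∨ t)
≡ ¬(¬((q → r) ∧ (r → q)) ∨ t)
≡ ¬(¬((¬q ∨ r) ∧ (r → q)) ∨ t)
≡ ¬(¬((¬q ∨ r) ∧ (¬r ∨ q)) ∨ t)
≡ ¬¬((¬q ∨ r) ∧ (¬r ∨ q)) ∧ ¬t
≡ (¬q ∨ r) ∧ (¬r ∨ q) ∧ ¬t
≡ (¬q ∧ ¬r ∧ ¬t) ∨ (¬q ∧ q ∧ ¬t) ∨ (r ∧ ¬r ∧ ¬t) ∨ (r ∧ q ∧ ¬t)
≡ (¬q ∧ ¬r ∧ ¬t) ∨ (r ∧ q ∧ ¬t)

(¬q ∧ ¬r ∧ ¬t) ∨ (r ∧ q ∧ ¬t)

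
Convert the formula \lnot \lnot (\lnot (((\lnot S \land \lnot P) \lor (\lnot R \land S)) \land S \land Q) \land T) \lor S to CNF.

T \lor S

\lnot \lnot (\lnot (((\lnot S \land \lnot P) \lor (\lnot R \land S)) \land S \land Q) \land T) \lor S
≡ (\lnot (((\lnot S \land \lnot P) \lor (\lnot R \land S)) \land S \land Q) \land T) \lor S   [double negation]
≡ ((\lnot ((\lnot S \land \lnot P) \lor (\lnot R \land S)) \lor \lnot S \lor \lnot Q) \land T) \lor S   [De Morgan]
≡ (((\lnot (\lnot S \land \lnot P) \land \lnot (\lnot R \land S)) \lor \lnot S \lor \lnot Q) \land T) \lor S   [De Morgan]
≡ ((((\lnot \lnot S \lor \lnot \lnot P) \land \lnot (\lnot R \land S)) \lor \lnot S \lor \lnot Q) \land T) \lor S   [De Morgan]
≡ ((((S \lor \lnot \lnot P) \land \lnot (\lnot R \land S)) \lor \lnot S \lor \lnot Q) \land T) \lor S   [double negation]
≡ ((((S \lor P) \land \lnot (\lnot R \land S)) \lor \lnot S \lor \lnot Q) \land T) \lor S   [double negation]
≡ ((((S \lor P) \land (\lnot \lnot R \lor \lnot S)) \lor \lnot S \lor \lnot Q) \land T) \lor S   [De Morgan]
≡ ((((S \lor P) \land (R \lor \lnot S)) \lor \lnot S \lor \lnot Q) \land T) \lor S   [double negation]
≡ (S \lor P \lor \lnot S \lor \lnot Q \lor S) \land (R \lor \lnot S \lor \lnot S \lor \lnot Q \lor S) \land (T \lor S)   [distribute \lor over \land]
≡ T \lor S   [simplify]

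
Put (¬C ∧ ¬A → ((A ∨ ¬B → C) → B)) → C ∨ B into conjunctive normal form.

(¬C ∧ ¬A → ((A ∨ ¬B → C) → B)) → C ∨ B
≡ ¬(¬C ∧ ¬A → ((A ∨ ¬B → C) → B)) ∨ C ∨ B   — eliminate →
≡ ¬(¬(¬C ∧ ¬A) ∨ ((A ∨ ¬B → C) → B)) ∨ C ∨ B   — eliminate →
≡ ¬(¬(¬C ∧ ¬A) ∨ ¬(A ∨ ¬B → C) ∨ B) ∨ C ∨ B   — eliminate →
≡ ¬(¬(¬C ∧ ¬A) ∨ ¬(¬(A ∨ ¬B) ∨ C) ∨ B) ∨ C ∨ B   — eliminate →
≡ ¬¬(¬C ∧ ¬A) ∧ ¬¬(¬(A ∨ ¬B) ∨ C) ∧ ¬B ∨ C ∨ B   — De Morgan
≡ ¬C ∧ ¬A ∧ ¬¬(¬(A ∨ ¬B) ∨ C) ∧ ¬B ∨ C ∨ B   — double negation
≡ ¬C ∧ ¬A ∧ (¬(A ∨ ¬B) ∨ C) ∧ ¬B ∨ C ∨ B   — double negation
≡ ¬C ∧ ¬A ∧ (¬A ∧ ¬¬B ∨ C) ∧ ¬B ∨ C ∨ B   — De Morgan
≡ ¬C ∧ ¬A ∧ (¬A ∧ B ∨ C) ∧ ¬B ∨ C ∨ B   — double negation
≡ (¬C ∨ C ∨ B) ∧ (¬A ∨ C ∨ B) ∧ (¬A ∨ C ∨ C ∨ B) ∧ (B ∨ C ∨ C ∨ B) ∧ (¬B ∨ C ∨ B)   — distribute ∨ over ∧
≡ B ∨ C   — simplify

B ∨ C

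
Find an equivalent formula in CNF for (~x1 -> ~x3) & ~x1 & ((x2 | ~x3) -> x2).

(~x1 -> ~x3) & ~x1 & ((x2 | ~x3) -> x2)
⇔ (~~x1 | ~x3) & ~x1 & ((x2 | ~x3) -> x2)
⇔ (~~x1 | ~x3) & ~x1 & (~(x2 | ~x3) | x2)
⇔ (x1 | ~x3) & ~x1 & (~(x2 | ~x3) | x2)
⇔ (x1 | ~x3) & ~x1 & ((~x2 & ~~x3) | x2)
⇔ (x1 | ~x3) & ~x1 & ((~x2 & x3) | x2)
⇔ (x1 | ~x3) & ~x1 & (~x2 | x2) & (x3 | x2)
⇔ (x1 | ~x3) & ~x1 & (x3 | x2)

(x1 | ~x3) & ~x1 & (x3 | x2)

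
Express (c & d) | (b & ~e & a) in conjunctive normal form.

(c | b) & (c | ~e) & (c | a) & (d | b) & (d | ~e) & (d | a)

(c & d) | (b & ~e & a)
≡ (c | b) & (c | ~e) & (c | a) & (d | b) & (d | ~e) & (d | a)   (distribute | over &)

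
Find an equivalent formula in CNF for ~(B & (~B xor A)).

~(B & (~B xor A))
= ~(B & (~B | A) & ~(~B & A))   (expand xor)
= ~B | ~(~B | A) | ~~(~B & A)   (De Morgan)
= ~B | (~~B & ~A) | ~~(~B & A)   (De Morgan)
= ~B | (B & ~A) | ~~(~B & A)   (double negation)
= ~B | (B & ~A) | (~B & A)   (double negation)
= (~B | B | ~B) & (~B | B | A) & (~B | ~A | ~B) & (~B | ~A | A)   (distribute | over &)
= ~B | ~A   (simplify)

~B | ~A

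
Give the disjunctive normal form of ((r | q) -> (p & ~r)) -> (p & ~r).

r | (q & ~p) | (p & ~r)

((r | q) -> (p & ~r)) -> (p & ~r)
≡ ~((r | q) -> (p & ~r)) | (p & ~r)   [eliminate ->]
≡ ~(~(r | q) | (p & ~r)) | (p & ~r)   [eliminate ->]
≡ (~~(r | q) & ~(p & ~r)) | (p & ~r)   [De Morgan]
≡ ((r | q) & ~(p & ~r)) | (p & ~r)   [double negation]
≡ ((r | q) & (~p | ~~r)) | (p & ~r)   [De Morgan]
≡ ((r | q) & (~p | r)) | (p & ~r)   [double negation]
≡ (r & ~p) | (r & r) | (q & ~p) | (q & r) | (p & ~r)   [distribute & over |]
≡ r | (q & ~p) | (p & ~r)   [simplify]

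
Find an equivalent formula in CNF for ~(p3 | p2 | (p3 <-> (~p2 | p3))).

~(p3 | p2 | (p3 <-> (~p2 | p3)))
≡ ~(p3 | p2 | ((p3 -> (~p2 | p3)) & ((~p2 | p3) -> p3)))   — eliminate <->
≡ ~(p3 | p2 | ((~p3 | ~p2 | p3) & ((~p2 | p3) -> p3)))   — eliminate ->
≡ ~(p3 | p2 | ((~p3 | ~p2 | p3) & (~(~p2 | p3) | p3)))   — eliminate ->
≡ ~p3 & ~p2 & ~((~p3 | ~p2 | p3) & (~(~p2 | p3) | p3))   — De Morgan
≡ ~p3 & ~p2 & (~(~p3 | ~p2 | p3) | ~(~(~p2 | p3) | p3))   — De Morgan
≡ ~p3 & ~p2 & ((~~p3 & ~~p2 & ~p3) | ~(~(~p2 | p3) | p3))   — De Morgan
≡ ~p3 & ~p2 & ((p3 & ~~p2 & ~p3) | ~(~(~p2 | p3) | p3))   — double negation
≡ ~p3 & ~p2 & ((p3 & p2 & ~p3) | ~(~(~p2 | p3) | p3))   — double negation
≡ ~p3 & ~p2 & ((p3 & p2 & ~p3) | (~~(~p2 | p3) & ~p3))   — De Morgan
≡ ~p3 & ~p2 & ((p3 & p2 & ~p3) | ((~p2 | p3) & ~p3))   — double negation
≡ ~p3 & ~p2 & (p3 | ~p2 | p3) & (p3 | ~p3) & (p2 | ~p2 | p3) & (p2 | ~p3) & (~p3 | ~p2 | p3) & (~p3 | ~p3)   — distribute | over &
≡ ~p3 & ~p2   — simplify

~p3 & ~p2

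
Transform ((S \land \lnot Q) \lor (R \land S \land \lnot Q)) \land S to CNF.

S \land \lnot Q

((S \land \lnot Q) \lor (R \land S \land \lnot Q)) \land S
⇔ (S \lor R) \land (S \lor S) \land (S \lor \lnot Q) \land (\lnot Q \lor R) \land (\lnot Q \lor S) \land (\lnot Q \lor \lnot Q) \land S   — distribute \lor over \land
⇔ S \land \lnot Q   — simplify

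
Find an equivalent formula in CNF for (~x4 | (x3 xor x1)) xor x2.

(~x4 | (x3 xor x1)) xor x2
≡ (~x4 | (x3 xor x1) | x2) & ~((~x4 | (x3 xor x1)) & x2)   [expand xor]
≡ (~x4 | ((x3 | x1) & ~(x3 & x1)) | x2) & ~((~x4 | (x3 xor x1)) & x2)   [expand xor]
≡ (~x4 | ((x3 | x1) & ~(x3 & x1)) | x2) & ~((~x4 | ((x3 | x1) & ~(x3 & x1))) & x2)   [expand xor]
≡ (~x4 | ((x3 | x1) & (~x3 | ~x1)) | x2) & ~((~x4 | ((x3 | x1) & ~(x3 & x1))) & x2)   [De Morgan]
≡ (~x4 | ((x3 | x1) & (~x3 | ~x1)) | x2) & (~(~x4 | ((x3 | x1) & ~(x3 & x1))) | ~x2)   [De Morgan]
≡ (~x4 | ((x3 | x1) & (~x3 | ~x1)) | x2) & ((~~x4 & ~((x3 | x1) & ~(x3 & x1))) | ~x2)   [De Morgan]
≡ (~x4 | ((x3 | x1) & (~x3 | ~x1)) | x2) & ((x4 & ~((x3 | x1) & ~(x3 & x1))) | ~x2)   [double negation]
≡ (~x4 | ((x3 | x1) & (~x3 | ~x1)) | x2) & ((x4 & (~(x3 | x1) | ~~(x3 & x1))) | ~x2)   [De Morgan]
≡ (~x4 | ((x3 | x1) & (~x3 | ~x1)) | x2) & ((x4 & ((~x3 & ~x1) | ~~(x3 & x1))) | ~x2)   [De Morgan]
≡ (~x4 | ((x3 | x1) & (~x3 | ~x1)) | x2) & ((x4 & ((~x3 & ~x1) | (x3 & x1))) | ~x2)   [double negation]
≡ (~x4 | x3 | x1 | x2) & (~x4 | ~x3 | ~x1 | x2) & (x4 | ~x2) & (~x3 | x3 | ~x2) & (~x3 | x1 | ~x2) & (~x1 | x3 | ~x2) & (~x1 | x1 | ~x2)   [distribute | over &]
≡ (~x4 | x3 | x1 | x2) & (~x4 | ~x3 | ~x1 | x2) & (x4 | ~x2) & (~x3 | x1 | ~x2) & (~x1 | x3 | ~x2)   [simplify]

(~x4 | x3 | x1 | x2) & (~x4 | ~x3 | ~x1 | x2) & (x4 | ~x2) & (~x3 | x1 | ~x2) & (~x1 | x3 | ~x2)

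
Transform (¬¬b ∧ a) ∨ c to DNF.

(b ∧ a) ∨ c

(¬¬b ∧ a) ∨ c
≡ (b ∧ a) ∨ c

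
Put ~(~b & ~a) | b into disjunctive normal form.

~(~b & ~a) | b
⇔ ~~b | ~~a | b   (De Morgan)
⇔ b | ~~a | b   (double negation)
⇔ b | a | b   (double negation)
⇔ b | a   (simplify)

b | a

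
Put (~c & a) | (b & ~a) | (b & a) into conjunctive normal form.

(~c | b) & (a | b)

(~c & a) | (b & ~a) | (b & a)
⇔ (~c | b | b) & (~c | b | a) & (~c | ~a | b) & (~c | ~a | a) & (a | b | b) & (a | b | a) & (a | ~a | b) & (a | ~a | a)   [distribute | over &]
⇔ (~c | b) & (a | b)   [simplify]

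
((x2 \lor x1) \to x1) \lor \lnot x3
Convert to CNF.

((x2 \lor x1) \to x1) \lor \lnot x3
⇔ \lnot (x2 \lor x1) \lor x1 \lor \lnot x3   [eliminate \to]
⇔ (\lnot x2 \land \lnot x1) \lor x1 \lor \lnot x3   [De Morgan]
⇔ (\lnot x2 \lor x1 \lor \lnot x3) \land (\lnot x1 \lor x1 \lor \lnot x3)   [distribute \lor over \land]
⇔ \lnot x2 \lor x1 \lor \lnot x3   [simplify]

\lnot x2 \lor x1 \lor \lnot x3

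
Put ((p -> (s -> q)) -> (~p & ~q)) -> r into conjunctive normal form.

((p -> (s -> q)) -> (~p & ~q)) -> r
≡ ~((p -> (s -> q)) -> (~p & ~q)) | r   [eliminate ->]
≡ ~(~(p -> (s -> q)) | (~p & ~q)) | r   [eliminate ->]
≡ ~(~(~p | (s -> q)) | (~p & ~q)) | r   [eliminate ->]
≡ ~(~(~p | ~s | q) | (~p & ~q)) | r   [eliminate ->]
≡ (~~(~p | ~s | q) & ~(~p & ~q)) | r   [De Morgan]
≡ ((~p | ~s | q) & ~(~p & ~q)) | r   [double negation]
≡ ((~p | ~s | q) & (~~p | ~~q)) | r   [De Morgan]
≡ ((~p | ~s | q) & (p | ~~q)) | r   [double negation]
≡ ((~p | ~s | q) & (p | q)) | r   [double negation]
≡ (~p | ~s | q | r) & (p | q | r)   [distribute | over &]

(~p | ~s | q | r) & (p | q | r)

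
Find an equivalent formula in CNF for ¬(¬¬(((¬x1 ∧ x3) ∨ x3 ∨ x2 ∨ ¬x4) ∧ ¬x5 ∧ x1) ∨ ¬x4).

(¬x3 ∨ x5 ∨ ¬x1) ∧ (¬x2 ∨ x5 ∨ ¬x1) ∧ x4

¬(¬¬(((¬x1 ∧ x3) ∨ x3 ∨ x2 ∨ ¬x4) ∧ ¬x5 ∧ x1) ∨ ¬x4)
= ¬¬¬(((¬x1 ∧ x3) ∨ x3 ∨ x2 ∨ ¬x4) ∧ ¬x5 ∧ x1) ∧ ¬¬x4   [De Morgan]
= ¬(((¬x1 ∧ x3) ∨ x3 ∨ x2 ∨ ¬x4) ∧ ¬x5 ∧ x1) ∧ ¬¬x4   [double negation]
= (¬((¬x1 ∧ x3) ∨ x3 ∨ x2 ∨ ¬x4) ∨ ¬¬x5 ∨ ¬x1) ∧ ¬¬x4   [De Morgan]
= ((¬(¬x1 ∧ x3) ∧ ¬x3 ∧ ¬x2 ∧ ¬¬x4) ∨ ¬¬x5 ∨ ¬x1) ∧ ¬¬x4   [De Morgan]
= (((¬¬x1 ∨ ¬x3) ∧ ¬x3 ∧ ¬x2 ∧ ¬¬x4) ∨ ¬¬x5 ∨ ¬x1) ∧ ¬¬x4   [De Morgan]
= (((x1 ∨ ¬x3) ∧ ¬x3 ∧ ¬x2 ∧ ¬¬x4) ∨ ¬¬x5 ∨ ¬x1) ∧ ¬¬x4   [double negation]
= (((x1 ∨ ¬x3) ∧ ¬x3 ∧ ¬x2 ∧ x4) ∨ ¬¬x5 ∨ ¬x1) ∧ ¬¬x4   [double negation]
= (((x1 ∨ ¬x3) ∧ ¬x3 ∧ ¬x2 ∧ x4) ∨ x5 ∨ ¬x1) ∧ ¬¬x4   [double negation]
= (((x1 ∨ ¬x3) ∧ ¬x3 ∧ ¬x2 ∧ x4) ∨ x5 ∨ ¬x1) ∧ x4   [double negation]
= (x1 ∨ ¬x3 ∨ x5 ∨ ¬x1) ∧ (¬x3 ∨ x5 ∨ ¬x1) ∧ (¬x2 ∨ x5 ∨ ¬x1) ∧ (x4 ∨ x5 ∨ ¬x1) ∧ x4   [distribute ∨ over ∧]
= (¬x3 ∨ x5 ∨ ¬x1) ∧ (¬x2 ∨ x5 ∨ ¬x1) ∧ x4   [simplify]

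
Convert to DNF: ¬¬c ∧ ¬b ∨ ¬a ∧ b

¬¬c ∧ ¬b ∨ ¬a ∧ b
= c ∧ ¬b ∨ ¬a ∧ b   (double negation)

c ∧ ¬b ∨ ¬a ∧ b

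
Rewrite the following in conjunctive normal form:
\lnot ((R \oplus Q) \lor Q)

\lnot ((R \oplus Q) \lor Q)
= \lnot (((R \lor Q) \land \lnot (R \land Q)) \lor Q)   [expand \oplus]
= \lnot ((R \lor Q) \land \lnot (R \land Q)) \land \lnot Q   [De Morgan]
= (\lnot (R \lor Q) \lor \lnot \lnot (R \land Q)) \land \lnot Q   [De Morgan]
= ((\lnot R \land \lnot Q) \lor \lnot \lnot (R \land Q)) \land \lnot Q   [De Morgan]
= ((\lnot R \land \lnot Q) \lor (R \land Q)) \land \lnot Q   [double negation]
= (\lnot R \lor R) \land (\lnot R \lor Q) \land (\lnot Q \lor R) \land (\lnot Q \lor Q) \land \lnot Q   [distribute \lor over \land]
= (\lnot R \lor Q) \land \lnot Q   [simplify]

(\lnot R \lor Q) \land \lnot Q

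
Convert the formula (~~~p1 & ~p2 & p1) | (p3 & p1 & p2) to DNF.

p3 & p1 & p2

(~~~p1 & ~p2 & p1) | (p3 & p1 & p2)
≡ (~p1 & ~p2 & p1) | (p3 & p1 & p2)   — double negation
≡ p3 & p1 & p2   — simplify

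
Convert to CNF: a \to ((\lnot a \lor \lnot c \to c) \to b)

a \to ((\lnot a \lor \lnot c \to c) \to b)
≡ \lnot a \lor ((\lnot a \lor \lnot c \to c) \to b)   — eliminate \to
≡ \lnot a \lor \lnot (\lnot a \lor \lnot c \to c) \lor b   — eliminate \to
≡ \lnot a \lor \lnot (\lnot (\lnot a \lor \lnot c) \lor c) \lor b   — eliminate \to
≡ \lnot a \lor \lnot \lnot (\lnot a \lor \lnot c) \land \lnot c \lor b   — De Morgan
≡ \lnot a \lor (\lnot a \lor \lnot c) \land \lnot c \lor b   — double negation
≡ (\lnot a \lor \lnot a \lor \lnot c \lor b) \land (\lnot a \lor \lnot c \lor b)   — distribute \lor over \land
≡ \lnot a \lor \lnot c \lor b   — simplify

\lnot a \lor \lnot c \lor b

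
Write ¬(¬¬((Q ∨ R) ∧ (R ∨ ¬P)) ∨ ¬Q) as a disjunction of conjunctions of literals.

¬R ∧ P ∧ Q

¬(¬¬((Q ∨ R) ∧ (R ∨ ¬P)) ∨ ¬Q)
= ¬¬¬((Q ∨ R) ∧ (R ∨ ¬P)) ∧ ¬¬Q   [De Morgan]
= ¬((Q ∨ R) ∧ (R ∨ ¬P)) ∧ ¬¬Q   [double negation]
= (¬(Q ∨ R) ∨ ¬(R ∨ ¬P)) ∧ ¬¬Q   [De Morgan]
= ((¬Q ∧ ¬R) ∨ ¬(R ∨ ¬P)) ∧ ¬¬Q   [De Morgan]
= ((¬Q ∧ ¬R) ∨ (¬R ∧ ¬¬P)) ∧ ¬¬Q   [De Morgan]
= ((¬Q ∧ ¬R) ∨ (¬R ∧ P)) ∧ ¬¬Q   [double negation]
= ((¬Q ∧ ¬R) ∨ (¬R ∧ P)) ∧ Q   [double negation]
= (¬Q ∧ ¬R ∧ Q) ∨ (¬R ∧ P ∧ Q)   [distribute ∧ over ∨]
= ¬R ∧ P ∧ Q   [simplify]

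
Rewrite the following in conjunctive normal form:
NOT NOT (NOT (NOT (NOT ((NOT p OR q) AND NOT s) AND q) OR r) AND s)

NOT NOT (NOT (NOT (NOT ((NOT p OR q) AND NOT s) AND q) OR r) AND s)
= NOT (NOT (NOT ((NOT p OR q) AND NOT s) AND q) OR r) AND s
= NOT NOT (NOT ((NOT p OR q) AND NOT s) AND q) AND NOT r AND s
= NOT ((NOT p OR q) AND NOT s) AND q AND NOT r AND s
= (NOT (NOT p OR q) OR NOT NOT s) AND q AND NOT r AND s
= ((NOT NOT p AND NOT q) OR NOT NOT s) AND q AND NOT r AND s
= ((p AND NOT q) OR NOT NOT s) AND q AND NOT r AND s
= ((p AND NOT q) OR s) AND q AND NOT r AND s
= (p OR s) AND (NOT q OR s) AND q AND NOT r AND s
= q AND NOT r AND s

q AND NOT r AND s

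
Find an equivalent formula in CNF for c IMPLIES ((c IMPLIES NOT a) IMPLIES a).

NOT c OR a

c IMPLIES ((c IMPLIES NOT a) IMPLIES a)
≡ NOT c OR ((c IMPLIES NOT a) IMPLIES a)   — eliminate IMPLIES
≡ NOT c OR NOT (c IMPLIES NOT a) OR a   — eliminate IMPLIES
≡ NOT c OR NOT (NOT c OR NOT a) OR a   — eliminate IMPLIES
≡ NOT c OR (NOT NOT c AND NOT NOT a) OR a   — De Morgan
≡ NOT c OR (c AND NOT NOT a) OR a   — double negation
≡ NOT c OR (c AND a) OR a   — double negation
≡ (NOT c OR c OR a) AND (NOT c OR a OR a)   — distribute OR over AND
≡ NOT c OR a   — simplify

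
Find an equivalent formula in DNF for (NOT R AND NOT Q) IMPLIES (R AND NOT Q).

R OR Q

(NOT R AND NOT Q) IMPLIES (R AND NOT Q)
⇔ NOT (NOT R AND NOT Q) OR (R AND NOT Q)   — eliminate IMPLIES
⇔ NOT NOT R OR NOT NOT Q OR (R AND NOT Q)   — De Morgan
⇔ R OR NOT NOT Q OR (R AND NOT Q)   — double negation
⇔ R OR Q OR (R AND NOT Q)   — double negation
⇔ R OR Q   — simplify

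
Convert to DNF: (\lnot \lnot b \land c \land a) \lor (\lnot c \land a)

(b \land c \land a) \lor (\lnot c \land a)

(\lnot \lnot b \land c \land a) \lor (\lnot c \land a)
= (b \land c \land a) \lor (\lnot c \land a)   — double negation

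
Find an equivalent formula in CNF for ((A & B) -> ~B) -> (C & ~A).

(A | C) & (B | C) & (B | ~A)

((A & B) -> ~B) -> (C & ~A)
= ~((A & B) -> ~B) | (C & ~A)   [eliminate ->]
= ~(~(A & B) | ~B) | (C & ~A)   [eliminate ->]
= (~~(A & B) & ~~B) | (C & ~A)   [De Morgan]
= (A & B & ~~B) | (C & ~A)   [double negation]
= (A & B & B) | (C & ~A)   [double negation]
= (A | C) & (A | ~A) & (B | C) & (B | ~A) & (B | C) & (B | ~A)   [distribute | over &]
= (A | C) & (B | C) & (B | ~A)   [simplify]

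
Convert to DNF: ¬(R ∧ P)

¬(R ∧ P)
≡ ¬R ∨ ¬P   (De Morgan)

¬R ∨ ¬P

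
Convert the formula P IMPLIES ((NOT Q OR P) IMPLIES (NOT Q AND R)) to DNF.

NOT P OR (NOT Q AND R)

P IMPLIES ((NOT Q OR P) IMPLIES (NOT Q AND R))
⇔ NOT P OR ((NOT Q OR P) IMPLIES (NOT Q AND R))   [eliminate IMPLIES]
⇔ NOT P OR NOT (NOT Q OR P) OR (NOT Q AND R)   [eliminate IMPLIES]
⇔ NOT P OR (NOT NOT Q AND NOT P) OR (NOT Q AND R)   [De Morgan]
⇔ NOT P OR (Q AND NOT P) OR (NOT Q AND R)   [double negation]
⇔ NOT P OR (NOT Q AND R)   [simplify]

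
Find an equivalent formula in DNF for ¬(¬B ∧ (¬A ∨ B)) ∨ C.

B ∨ (A ∧ ¬B) ∨ C

¬(¬B ∧ (¬A ∨ B)) ∨ C
⇔ ¬¬B ∨ ¬(¬A ∨ B) ∨ C   [De Morgan]
⇔ B ∨ ¬(¬A ∨ B) ∨ C   [double negation]
⇔ B ∨ (¬¬A ∧ ¬B) ∨ C   [De Morgan]
⇔ B ∨ (A ∧ ¬B) ∨ C   [double negation]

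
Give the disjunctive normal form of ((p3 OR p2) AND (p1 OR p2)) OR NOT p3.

(p3 AND p1) OR p2 OR NOT p3

((p3 OR p2) AND (p1 OR p2)) OR NOT p3
⇔ (p3 AND p1) OR (p3 AND p2) OR (p2 AND p1) OR (p2 AND p2) OR NOT p3   — distribute AND over OR
⇔ (p3 AND p1) OR p2 OR NOT p3   — simplify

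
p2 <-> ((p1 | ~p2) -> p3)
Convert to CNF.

p2 <-> ((p1 | ~p2) -> p3)
⇔ (p2 -> ((p1 | ~p2) -> p3)) & (((p1 | ~p2) -> p3) -> p2)   — eliminate <->
⇔ (~p2 | ((p1 | ~p2) -> p3)) & (((p1 | ~p2) -> p3) -> p2)   — eliminate ->
⇔ (~p2 | ~(p1 | ~p2) | p3) & (((p1 | ~p2) -> p3) -> p2)   — eliminate ->
⇔ (~p2 | ~(p1 | ~p2) | p3) & (~((p1 | ~p2) -> p3) | p2)   — eliminate ->
⇔ (~p2 | ~(p1 | ~p2) | p3) & (~(~(p1 | ~p2) | p3) | p2)   — eliminate ->
⇔ (~p2 | (~p1 & ~~p2) | p3) & (~(~(p1 | ~p2) | p3) | p2)   — De Morgan
⇔ (~p2 | (~p1 & p2) | p3) & (~(~(p1 | ~p2) | p3) | p2)   — double negation
⇔ (~p2 | (~p1 & p2) | p3) & ((~~(p1 | ~p2) & ~p3) | p2)   — De Morgan
⇔ (~p2 | (~p1 & p2) | p3) & (((p1 | ~p2) & ~p3) | p2)   — double negation
⇔ (~p2 | ~p1 | p3) & (~p2 | p2 | p3) & (p1 | ~p2 | p2) & (~p3 | p2)   — distribute | over &
⇔ (~p2 | ~p1 | p3) & (~p3 | p2)   — simplify

(~p2 | ~p1 | p3) & (~p3 | p2)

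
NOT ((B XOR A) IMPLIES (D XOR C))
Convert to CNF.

NOT ((B XOR A) IMPLIES (D XOR C))
⇔ NOT (NOT (B XOR A) OR (D XOR C))   [eliminate IMPLIES]
⇔ NOT (NOT ((B OR A) AND NOT (B AND A)) OR (D XOR C))   [expand XOR]
⇔ NOT (NOT ((B OR A) AND NOT (B AND A)) OR ((D OR C) AND NOT (D AND C)))   [expand XOR]
⇔ NOT NOT ((B OR A) AND NOT (B AND A)) AND NOT ((D OR C) AND NOT (D AND C))   [De Morgan]
⇔ (B OR A) AND NOT (B AND A) AND NOT ((D OR C) AND NOT (D AND C))   [double negation]
⇔ (B OR A) AND (NOT B OR NOT A) AND NOT ((D OR C) AND NOT (D AND C))   [De Morgan]
⇔ (B OR A) AND (NOT B OR NOT A) AND (NOT (D OR C) OR NOT NOT (D AND C))   [De Morgan]
⇔ (B OR A) AND (NOT B OR NOT A) AND ((NOT D AND NOT C) OR NOT NOT (D AND C))   [De Morgan]
⇔ (B OR A) AND (NOT B OR NOT A) AND ((NOT D AND NOT C) OR (D AND C))   [double negation]
⇔ (B OR A) AND (NOT B OR NOT A) AND (NOT D OR D) AND (NOT D OR C) AND (NOT C OR D) AND (NOT C OR C)   [distribute OR over AND]
⇔ (B OR A) AND (NOT B OR NOT A) AND (NOT D OR C) AND (NOT C OR D)   [simplify]

(B OR A) AND (NOT B OR NOT A) AND (NOT D OR C) AND (NOT C OR D)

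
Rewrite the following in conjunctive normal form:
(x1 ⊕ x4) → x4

¬x1 ∨ x4

(x1 ⊕ x4) → x4
⇔ ¬(x1 ⊕ x4) ∨ x4
⇔ ¬((x1 ∨ x4) ∧ ¬(x1 ∧ x4)) ∨ x4
⇔ ¬(x1 ∨ x4) ∨ ¬¬(x1 ∧ x4) ∨ x4
⇔ (¬x1 ∧ ¬x4) ∨ ¬¬(x1 ∧ x4) ∨ x4
⇔ (¬x1 ∧ ¬x4) ∨ (x1 ∧ x4) ∨ x4
⇔ (¬x1 ∨ x1 ∨ x4) ∧ (¬x1 ∨ x4 ∨ x4) ∧ (¬x4 ∨ x1 ∨ x4) ∧ (¬x4 ∨ x4 ∨ x4)
⇔ ¬x1 ∨ x4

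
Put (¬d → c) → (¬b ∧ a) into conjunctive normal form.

(¬d ∨ ¬b) ∧ (¬d ∨ a) ∧ (¬c ∨ ¬b) ∧ (¬c ∨ a)

(¬d → c) → (¬b ∧ a)
≡ ¬(¬d → c) ∨ (¬b ∧ a)
≡ ¬(¬¬d ∨ c) ∨ (¬b ∧ a)
≡ (¬¬¬d ∧ ¬c) ∨ (¬b ∧ a)
≡ (¬d ∧ ¬c) ∨ (¬b ∧ a)
≡ (¬d ∨ ¬b) ∧ (¬d ∨ a) ∧ (¬c ∨ ¬b) ∧ (¬c ∨ a)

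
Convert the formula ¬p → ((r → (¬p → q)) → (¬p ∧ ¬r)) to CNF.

¬p → ((r → (¬p → q)) → (¬p ∧ ¬r))
⇔ ¬¬p ∨ ((r → (¬p → q)) → (¬p ∧ ¬r))   [eliminate →]
⇔ ¬¬p ∨ ¬(r → (¬p → q)) ∨ (¬p ∧ ¬r)   [eliminate →]
⇔ ¬¬p ∨ ¬(¬r ∨ (¬p → q)) ∨ (¬p ∧ ¬r)   [eliminate →]
⇔ ¬¬p ∨ ¬(¬r ∨ ¬¬p ∨ q) ∨ (¬p ∧ ¬r)   [eliminate →]
⇔ p ∨ ¬(¬r ∨ ¬¬p ∨ q) ∨ (¬p ∧ ¬r)   [double negation]
⇔ p ∨ (¬¬r ∧ ¬¬¬p ∧ ¬q) ∨ (¬p ∧ ¬r)   [De Morgan]
⇔ p ∨ (r ∧ ¬¬¬p ∧ ¬q) ∨ (¬p ∧ ¬r)   [double negation]
⇔ p ∨ (r ∧ ¬p ∧ ¬q) ∨ (¬p ∧ ¬r)   [double negation]
⇔ (p ∨ r ∨ ¬p) ∧ (p ∨ r ∨ ¬r) ∧ (p ∨ ¬p ∨ ¬p) ∧ (p ∨ ¬p ∨ ¬r) ∧ (p ∨ ¬q ∨ ¬p) ∧ (p ∨ ¬q ∨ ¬r)   [distribute ∨ over ∧]
⇔ p ∨ ¬q ∨ ¬r   [simplify]

p ∨ ¬q ∨ ¬r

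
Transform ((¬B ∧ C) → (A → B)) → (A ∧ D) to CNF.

(¬B ∨ D) ∧ (C ∨ D) ∧ A

((¬B ∧ C) → (A → B)) → (A ∧ D)
⇔ ¬((¬B ∧ C) → (A → B)) ∨ (A ∧ D)
⇔ ¬(¬(¬B ∧ C) ∨ (A → B)) ∨ (A ∧ D)
⇔ ¬(¬(¬B ∧ C) ∨ ¬A ∨ B) ∨ (A ∧ D)
⇔ (¬¬(¬B ∧ C) ∧ ¬¬A ∧ ¬B) ∨ (A ∧ D)
⇔ (¬B ∧ C ∧ ¬¬A ∧ ¬B) ∨ (A ∧ D)
⇔ (¬B ∧ C ∧ A ∧ ¬B) ∨ (A ∧ D)
⇔ (¬B ∨ A) ∧ (¬B ∨ D) ∧ (C ∨ A) ∧ (C ∨ D) ∧ (A ∨ A) ∧ (A ∨ D) ∧ (¬B ∨ A) ∧ (¬B ∨ D)
⇔ (¬B ∨ D) ∧ (C ∨ D) ∧ A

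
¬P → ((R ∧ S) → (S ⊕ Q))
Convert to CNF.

¬P → ((R ∧ S) → (S ⊕ Q))
= ¬¬P ∨ ((R ∧ S) → (S ⊕ Q))   — eliminate →
= ¬¬P ∨ ¬(R ∧ S) ∨ (S ⊕ Q)   — eliminate →
= ¬¬P ∨ ¬(R ∧ S) ∨ ((S ∨ Q) ∧ ¬(S ∧ Q))   — expand ⊕
= P ∨ ¬(R ∧ S) ∨ ((S ∨ Q) ∧ ¬(S ∧ Q))   — double negation
= P ∨ ¬R ∨ ¬S ∨ ((S ∨ Q) ∧ ¬(S ∧ Q))   — De Morgan
= P ∨ ¬R ∨ ¬S ∨ ((S ∨ Q) ∧ (¬S ∨ ¬Q))   — De Morgan
= (P ∨ ¬R ∨ ¬S ∨ S ∨ Q) ∧ (P ∨ ¬R ∨ ¬S ∨ ¬S ∨ ¬Q)   — distribute ∨ over ∧
= P ∨ ¬R ∨ ¬S ∨ ¬Q   — simplify

P ∨ ¬R ∨ ¬S ∨ ¬Q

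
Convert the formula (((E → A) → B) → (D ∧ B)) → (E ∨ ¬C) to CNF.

(E ∨ B ∨ ¬C) ∧ (¬D ∨ ¬B ∨ E ∨ ¬C)

(((E → A) → B) → (D ∧ B)) → (E ∨ ¬C)
= ¬(((E → A) → B) → (D ∧ B)) ∨ E ∨ ¬C   — eliminate →
= ¬(¬((E → A) → B) ∨ (D ∧ B)) ∨ E ∨ ¬C   — eliminate →
= ¬(¬(¬(E → A) ∨ B) ∨ (D ∧ B)) ∨ E ∨ ¬C   — eliminate →
= ¬(¬(¬(¬E ∨ A) ∨ B) ∨ (D ∧ B)) ∨ E ∨ ¬C   — eliminate →
= (¬¬(¬(¬E ∨ A) ∨ B) ∧ ¬(D ∧ B)) ∨ E ∨ ¬C   — De Morgan
= ((¬(¬E ∨ A) ∨ B) ∧ ¬(D ∧ B)) ∨ E ∨ ¬C   — double negation
= (((¬¬E ∧ ¬A) ∨ B) ∧ ¬(D ∧ B)) ∨ E ∨ ¬C   — De Morgan
= (((E ∧ ¬A) ∨ B) ∧ ¬(D ∧ B)) ∨ E ∨ ¬C   — double negation
= (((E ∧ ¬A) ∨ B) ∧ (¬D ∨ ¬B)) ∨ E ∨ ¬C   — De Morgan
= (E ∨ B ∨ E ∨ ¬C) ∧ (¬A ∨ B ∨ E ∨ ¬C) ∧ (¬D ∨ ¬B ∨ E ∨ ¬C)   — distribute ∨ over ∧
= (E ∨ B ∨ ¬C) ∧ (¬D ∨ ¬B ∨ E ∨ ¬C)   — simplify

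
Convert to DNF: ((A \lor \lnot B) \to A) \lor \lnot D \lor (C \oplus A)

(\lnot A \land B) \lor A \lor \lnot D \lor (C \land \lnot A)

((A \lor \lnot B) \to A) \lor \lnot D \lor (C \oplus A)
= \lnot (A \lor \lnot B) \lor A \lor \lnot D \lor (C \oplus A)
= \lnot (A \lor \lnot B) \lor A \lor \lnot D \lor (C \land \lnot A) \lor (\lnot C \land A)
= (\lnot A \land \lnot \lnot B) \lor A \lor \lnot D \lor (C \land \lnot A) \lor (\lnot C \land A)
= (\lnot A \land B) \lor A \lor \lnot D \lor (C \land \lnot A) \lor (\lnot C \land A)
= (\lnot A \land B) \lor A \lor \lnot D \lor (C \land \lnot A)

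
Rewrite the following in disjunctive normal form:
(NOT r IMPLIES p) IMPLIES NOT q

(NOT r IMPLIES p) IMPLIES NOT q
= NOT (NOT r IMPLIES p) OR NOT q   (eliminate IMPLIES)
= NOT (NOT NOT r OR p) OR NOT q   (eliminate IMPLIES)
= (NOT NOT NOT r AND NOT p) OR NOT q   (De Morgan)
= (NOT r AND NOT p) OR NOT q   (double negation)

(NOT r AND NOT p) OR NOT q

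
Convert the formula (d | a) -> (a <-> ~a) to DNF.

(d | a) -> (a <-> ~a)
≡ ~(d | a) | (a <-> ~a)   [eliminate ->]
≡ ~(d | a) | ((a -> ~a) & (~a -> a))   [eliminate <->]
≡ ~(d | a) | ((~a | ~a) & (~a -> a))   [eliminate ->]
≡ ~(d | a) | ((~a | ~a) & (~~a | a))   [eliminate ->]
≡ (~d & ~a) | ((~a | ~a) & (~~a | a))   [De Morgan]
≡ (~d & ~a) | ((~a | ~a) & (a | a))   [double negation]
≡ (~d & ~a) | (~a & a) | (~a & a) | (~a & a) | (~a & a)   [distribute & over |]
≡ ~d & ~a   [simplify]

~d & ~a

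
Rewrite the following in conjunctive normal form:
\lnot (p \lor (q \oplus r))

\lnot (p \lor (q \oplus r))
≡ \lnot (p \lor (q \lor r) \land \lnot (q \land r))   (expand \oplus)
≡ \lnot p \land \lnot ((q \lor r) \land \lnot (q \land r))   (De Morgan)
≡ \lnot p \land (\lnot (q \lor r) \lor \lnot \lnot (q \land r))   (De Morgan)
≡ \lnot p \land (\lnot q \land \lnot r \lor \lnot \lnot (q \land r))   (De Morgan)
≡ \lnot p \land (\lnot q \land \lnot r \lor q \land r)   (double negation)
≡ \lnot p \land (\lnot q \lor q) \land (\lnot q \lor r) \land (\lnot r \lor q) \land (\lnot r \lor r)   (distribute \lor over \land)
≡ \lnot p \land (\lnot q \lor r) \land (\lnot r \lor q)   (simplify)

\lnot p \land (\lnot q \lor r) \land (\lnot r \lor q)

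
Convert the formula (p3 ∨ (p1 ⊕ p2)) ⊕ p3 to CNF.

(p3 ∨ p1 ∨ p2) ∧ (p3 ∨ ¬p1 ∨ ¬p2) ∧ ¬p3

(p3 ∨ (p1 ⊕ p2)) ⊕ p3
⇔ (p3 ∨ (p1 ⊕ p2) ∨ p3) ∧ ¬((p3 ∨ (p1 ⊕ p2)) ∧ p3)   [expand ⊕]
⇔ (p3 ∨ ((p1 ∨ p2) ∧ ¬(p1 ∧ p2)) ∨ p3) ∧ ¬((p3 ∨ (p1 ⊕ p2)) ∧ p3)   [expand ⊕]
⇔ (p3 ∨ ((p1 ∨ p2) ∧ ¬(p1 ∧ p2)) ∨ p3) ∧ ¬((p3 ∨ ((p1 ∨ p2) ∧ ¬(p1 ∧ p2))) ∧ p3)   [expand ⊕]
⇔ (p3 ∨ ((p1 ∨ p2) ∧ (¬p1 ∨ ¬p2)) ∨ p3) ∧ ¬((p3 ∨ ((p1 ∨ p2) ∧ ¬(p1 ∧ p2))) ∧ p3)   [De Morgan]
⇔ (p3 ∨ ((p1 ∨ p2) ∧ (¬p1 ∨ ¬p2)) ∨ p3) ∧ (¬(p3 ∨ ((p1 ∨ p2) ∧ ¬(p1 ∧ p2))) ∨ ¬p3)   [De Morgan]
⇔ (p3 ∨ ((p1 ∨ p2) ∧ (¬p1 ∨ ¬p2)) ∨ p3) ∧ ((¬p3 ∧ ¬((p1 ∨ p2) ∧ ¬(p1 ∧ p2))) ∨ ¬p3)   [De Morgan]
⇔ (p3 ∨ ((p1 ∨ p2) ∧ (¬p1 ∨ ¬p2)) ∨ p3) ∧ ((¬p3 ∧ (¬(p1 ∨ p2) ∨ ¬¬(p1 ∧ p2))) ∨ ¬p3)   [De Morgan]
⇔ (p3 ∨ ((p1 ∨ p2) ∧ (¬p1 ∨ ¬p2)) ∨ p3) ∧ ((¬p3 ∧ ((¬p1 ∧ ¬p2) ∨ ¬¬(p1 ∧ p2))) ∨ ¬p3)   [De Morgan]
⇔ (p3 ∨ ((p1 ∨ p2) ∧ (¬p1 ∨ ¬p2)) ∨ p3) ∧ ((¬p3 ∧ ((¬p1 ∧ ¬p2) ∨ (p1 ∧ p2))) ∨ ¬p3)   [double negation]
⇔ (p3 ∨ p1 ∨ p2 ∨ p3) ∧ (p3 ∨ ¬p1 ∨ ¬p2 ∨ p3) ∧ (¬p3 ∨ ¬p3) ∧ (¬p1 ∨ p1 ∨ ¬p3) ∧ (¬p1 ∨ p2 ∨ ¬p3) ∧ (¬p2 ∨ p1 ∨ ¬p3) ∧ (¬p2 ∨ p2 ∨ ¬p3)   [distribute ∨ over ∧]
⇔ (p3 ∨ p1 ∨ p2) ∧ (p3 ∨ ¬p1 ∨ ¬p2) ∧ ¬p3   [simplify]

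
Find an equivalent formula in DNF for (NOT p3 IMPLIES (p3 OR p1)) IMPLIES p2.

(NOT p3 AND NOT p1) OR p2

(NOT p3 IMPLIES (p3 OR p1)) IMPLIES p2
⇔ NOT (NOT p3 IMPLIES (p3 OR p1)) OR p2
⇔ NOT (NOT NOT p3 OR p3 OR p1) OR p2
⇔ (NOT NOT NOT p3 AND NOT p3 AND NOT p1) OR p2
⇔ (NOT p3 AND NOT p3 AND NOT p1) OR p2
⇔ (NOT p3 AND NOT p1) OR p2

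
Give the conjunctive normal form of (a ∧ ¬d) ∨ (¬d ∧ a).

(a ∧ ¬d) ∨ (¬d ∧ a)
≡ (a ∨ ¬d) ∧ (a ∨ a) ∧ (¬d ∨ ¬d) ∧ (¬d ∨ a)   — distribute ∨ over ∧
≡ a ∧ ¬d   — simplify

a ∧ ¬d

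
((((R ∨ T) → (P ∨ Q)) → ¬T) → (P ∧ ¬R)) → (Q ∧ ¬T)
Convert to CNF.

(¬P ∨ ¬T) ∧ (¬Q ∨ ¬T) ∧ (¬P ∨ R ∨ Q)

((((R ∨ T) → (P ∨ Q)) → ¬T) → (P ∧ ¬R)) → (Q ∧ ¬T)
≡ ¬((((R ∨ T) → (P ∨ Q)) → ¬T) → (P ∧ ¬R)) ∨ (Q ∧ ¬T)   — eliminate →
≡ ¬(¬(((R ∨ T) → (P ∨ Q)) → ¬T) ∨ (P ∧ ¬R)) ∨ (Q ∧ ¬T)   — eliminate →
≡ ¬(¬(¬((R ∨ T) → (P ∨ Q)) ∨ ¬T) ∨ (P ∧ ¬R)) ∨ (Q ∧ ¬T)   — eliminate →
≡ ¬(¬(¬(¬(R ∨ T) ∨ P ∨ Q) ∨ ¬T) ∨ (P ∧ ¬R)) ∨ (Q ∧ ¬T)   — eliminate →
≡ (¬¬(¬(¬(R ∨ T) ∨ P ∨ Q) ∨ ¬T) ∧ ¬(P ∧ ¬R)) ∨ (Q ∧ ¬T)   — De Morgan
≡ ((¬(¬(R ∨ T) ∨ P ∨ Q) ∨ ¬T) ∧ ¬(P ∧ ¬R)) ∨ (Q ∧ ¬T)   — double negation
≡ (((¬¬(R ∨ T) ∧ ¬P ∧ ¬Q) ∨ ¬T) ∧ ¬(P ∧ ¬R)) ∨ (Q ∧ ¬T)   — De Morgan
≡ ((((R ∨ T) ∧ ¬P ∧ ¬Q) ∨ ¬T) ∧ ¬(P ∧ ¬R)) ∨ (Q ∧ ¬T)   — double negation
≡ ((((R ∨ T) ∧ ¬P ∧ ¬Q) ∨ ¬T) ∧ (¬P ∨ ¬¬R)) ∨ (Q ∧ ¬T)   — De Morgan
≡ ((((R ∨ T) ∧ ¬P ∧ ¬Q) ∨ ¬T) ∧ (¬P ∨ R)) ∨ (Q ∧ ¬T)   — double negation
≡ (R ∨ T ∨ ¬T ∨ Q) ∧ (R ∨ T ∨ ¬T ∨ ¬T) ∧ (¬P ∨ ¬T ∨ Q) ∧ (¬P ∨ ¬T ∨ ¬T) ∧ (¬Q ∨ ¬T ∨ Q) ∧ (¬Q ∨ ¬T ∨ ¬T) ∧ (¬P ∨ R ∨ Q) ∧ (¬P ∨ R ∨ ¬T)   — distribute ∨ over ∧
≡ (¬P ∨ ¬T) ∧ (¬Q ∨ ¬T) ∧ (¬P ∨ R ∨ Q)   — simplify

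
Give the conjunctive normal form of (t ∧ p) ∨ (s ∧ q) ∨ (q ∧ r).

(t ∧ p) ∨ (s ∧ q) ∨ (q ∧ r)
⇔ (t ∨ s ∨ q) ∧ (t ∨ s ∨ r) ∧ (t ∨ q ∨ q) ∧ (t ∨ q ∨ r) ∧ (p ∨ s ∨ q) ∧ (p ∨ s ∨ r) ∧ (p ∨ q ∨ q) ∧ (p ∨ q ∨ r)   [distribute ∨ over ∧]
⇔ (t ∨ s ∨ r) ∧ (t ∨ q) ∧ (p ∨ s ∨ r) ∧ (p ∨ q)   [simplify]

(t ∨ s ∨ r) ∧ (t ∨ q) ∧ (p ∨ s ∨ r) ∧ (p ∨ q)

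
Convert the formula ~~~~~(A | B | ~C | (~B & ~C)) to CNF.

~A & ~B & C

~~~~~(A | B | ~C | (~B & ~C))
= ~~~(A | B | ~C | (~B & ~C))   — double negation
= ~(A | B | ~C | (~B & ~C))   — double negation
= ~A & ~B & ~~C & ~(~B & ~C)   — De Morgan
= ~A & ~B & C & ~(~B & ~C)   — double negation
= ~A & ~B & C & (~~B | ~~C)   — De Morgan
= ~A & ~B & C & (B | ~~C)   — double negation
= ~A & ~B & C & (B | C)   — double negation
= ~A & ~B & C   — simplify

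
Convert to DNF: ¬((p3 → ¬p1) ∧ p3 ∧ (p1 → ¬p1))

¬((p3 → ¬p1) ∧ p3 ∧ (p1 → ¬p1))
⇔ ¬((¬p3 ∨ ¬p1) ∧ p3 ∧ (p1 → ¬p1))   [eliminate →]
⇔ ¬((¬p3 ∨ ¬p1) ∧ p3 ∧ (¬p1 ∨ ¬p1))   [eliminate →]
⇔ ¬(¬p3 ∨ ¬p1) ∨ ¬p3 ∨ ¬(¬p1 ∨ ¬p1)   [De Morgan]
⇔ ¬¬p3 ∧ ¬¬p1 ∨ ¬p3 ∨ ¬(¬p1 ∨ ¬p1)   [De Morgan]
⇔ p3 ∧ ¬¬p1 ∨ ¬p3 ∨ ¬(¬p1 ∨ ¬p1)   [double negation]
⇔ p3 ∧ p1 ∨ ¬p3 ∨ ¬(¬p1 ∨ ¬p1)   [double negation]
⇔ p3 ∧ p1 ∨ ¬p3 ∨ ¬¬p1 ∧ ¬¬p1   [De Morgan]
⇔ p3 ∧ p1 ∨ ¬p3 ∨ p1 ∧ ¬¬p1   [double negation]
⇔ p3 ∧ p1 ∨ ¬p3 ∨ p1 ∧ p1   [double negation]
⇔ ¬p3 ∨ p1   [simplify]

¬p3 ∨ p1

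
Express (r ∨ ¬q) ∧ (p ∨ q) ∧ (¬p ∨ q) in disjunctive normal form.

r ∧ q

(r ∨ ¬q) ∧ (p ∨ q) ∧ (¬p ∨ q)
⇔ r ∧ p ∧ ¬p ∨ r ∧ p ∧ q ∨ r ∧ q ∧ ¬p ∨ r ∧ q ∧ q ∨ ¬q ∧ p ∧ ¬p ∨ ¬q ∧ p ∧ q ∨ ¬q ∧ q ∧ ¬p ∨ ¬q ∧ q ∧ q   [distribute ∧ over ∨]
⇔ r ∧ q   [simplify]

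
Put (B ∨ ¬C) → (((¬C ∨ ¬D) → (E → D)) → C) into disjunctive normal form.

(B ∨ ¬C) → (((¬C ∨ ¬D) → (E → D)) → C)
= ¬(B ∨ ¬C) ∨ (((¬C ∨ ¬D) → (E → D)) → C)   [eliminate →]
= ¬(B ∨ ¬C) ∨ ¬((¬C ∨ ¬D) → (E → D)) ∨ C   [eliminate →]
= ¬(B ∨ ¬C) ∨ ¬(¬(¬C ∨ ¬D) ∨ (E → D)) ∨ C   [eliminate →]
= ¬(B ∨ ¬C) ∨ ¬(¬(¬C ∨ ¬D) ∨ ¬E ∨ D) ∨ C   [eliminate →]
= (¬B ∧ ¬¬C) ∨ ¬(¬(¬C ∨ ¬D) ∨ ¬E ∨ D) ∨ C   [De Morgan]
= (¬B ∧ C) ∨ ¬(¬(¬C ∨ ¬D) ∨ ¬E ∨ D) ∨ C   [double negation]
= (¬B ∧ C) ∨ (¬¬(¬C ∨ ¬D) ∧ ¬¬E ∧ ¬D) ∨ C   [De Morgan]
= (¬B ∧ C) ∨ ((¬C ∨ ¬D) ∧ ¬¬E ∧ ¬D) ∨ C   [double negation]
= (¬B ∧ C) ∨ ((¬C ∨ ¬D) ∧ E ∧ ¬D) ∨ C   [double negation]
= (¬B ∧ C) ∨ (¬C ∧ E ∧ ¬D) ∨ (¬D ∧ E ∧ ¬D) ∨ C   [distribute ∧ over ∨]
= (¬D ∧ E) ∨ C   [simplify]

(¬D ∧ E) ∨ C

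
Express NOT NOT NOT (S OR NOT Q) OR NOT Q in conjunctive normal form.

NOT S OR NOT Q

NOT NOT NOT (S OR NOT Q) OR NOT Q
≡ NOT (S OR NOT Q) OR NOT Q   [double negation]
≡ (NOT S AND NOT NOT Q) OR NOT Q   [De Morgan]
≡ (NOT S AND Q) OR NOT Q   [double negation]
≡ (NOT S OR NOT Q) AND (Q OR NOT Q)   [distribute OR over AND]
≡ NOT S OR NOT Q   [simplify]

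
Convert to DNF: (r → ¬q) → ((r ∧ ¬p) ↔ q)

(r → ¬q) → ((r ∧ ¬p) ↔ q)
⇔ ¬(r → ¬q) ∨ ((r ∧ ¬p) ↔ q)   [eliminate →]
⇔ ¬(¬r ∨ ¬q) ∨ ((r ∧ ¬p) ↔ q)   [eliminate →]
⇔ ¬(¬r ∨ ¬q) ∨ (((r ∧ ¬p) → q) ∧ (q → (r ∧ ¬p)))   [eliminate ↔]
⇔ ¬(¬r ∨ ¬q) ∨ ((¬(r ∧ ¬p) ∨ q) ∧ (q → (r ∧ ¬p)))   [eliminate →]
⇔ ¬(¬r ∨ ¬q) ∨ ((¬(r ∧ ¬p) ∨ q) ∧ (¬q ∨ (r ∧ ¬p)))   [eliminate →]
⇔ (¬¬r ∧ ¬¬q) ∨ ((¬(r ∧ ¬p) ∨ q) ∧ (¬q ∨ (r ∧ ¬p)))   [De Morgan]
⇔ (r ∧ ¬¬q) ∨ ((¬(r ∧ ¬p) ∨ q) ∧ (¬q ∨ (r ∧ ¬p)))   [double negation]
⇔ (r ∧ q) ∨ ((¬(r ∧ ¬p) ∨ q) ∧ (¬q ∨ (r ∧ ¬p)))   [double negation]
⇔ (r ∧ q) ∨ ((¬r ∨ ¬¬p ∨ q) ∧ (¬q ∨ (r ∧ ¬p)))   [De Morgan]
⇔ (r ∧ q) ∨ ((¬r ∨ p ∨ q) ∧ (¬q ∨ (r ∧ ¬p)))   [double negation]
⇔ (r ∧ q) ∨ (¬r ∧ ¬q) ∨ (¬r ∧ r ∧ ¬p) ∨ (p ∧ ¬q) ∨ (p ∧ r ∧ ¬p) ∨ (q ∧ ¬q) ∨ (q ∧ r ∧ ¬p)   [distribute ∧ over ∨]
⇔ (r ∧ q) ∨ (¬r ∧ ¬q) ∨ (p ∧ ¬q)   [simplify]

(r ∧ q) ∨ (¬r ∧ ¬q) ∨ (p ∧ ¬q)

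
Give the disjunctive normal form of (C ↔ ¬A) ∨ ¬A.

(C ↔ ¬A) ∨ ¬A
≡ ((C → ¬A) ∧ (¬A → C)) ∨ ¬A   [eliminate ↔]
≡ ((¬C ∨ ¬A) ∧ (¬A → C)) ∨ ¬A   [eliminate →]
≡ ((¬C ∨ ¬A) ∧ (¬¬A ∨ C)) ∨ ¬A   [eliminate →]
≡ ((¬C ∨ ¬A) ∧ (A ∨ C)) ∨ ¬A   [double negation]
≡ (¬C ∧ A) ∨ (¬C ∧ C) ∨ (¬A ∧ A) ∨ (¬A ∧ C) ∨ ¬A   [distribute ∧ over ∨]
≡ (¬C ∧ A) ∨ ¬A   [simplify]

(¬C ∧ A) ∨ ¬A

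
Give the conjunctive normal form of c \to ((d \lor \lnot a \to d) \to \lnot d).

c \to ((d \lor \lnot a \to d) \to \lnot d)
⇔ \lnot c \lor ((d \lor \lnot a \to d) \to \lnot d)   — eliminate \to
⇔ \lnot c \lor \lnot (d \lor \lnot a \to d) \lor \lnot d   — eliminate \to
⇔ \lnot c \lor \lnot (\lnot (d \lor \lnot a) \lor d) \lor \lnot d   — eliminate \to
⇔ \lnot c \lor \lnot \lnot (d \lor \lnot a) \land \lnot d \lor \lnot d   — De Morgan
⇔ \lnot c \lor (d \lor \lnot a) \land \lnot d \lor \lnot d   — double negation
⇔ (\lnot c \lor d \lor \lnot a \lor \lnot d) \land (\lnot c \lor \lnot d \lor \lnot d)   — distribute \lor over \land
⇔ \lnot c \lor \lnot d   — simplify

\lnot c \lor \lnot d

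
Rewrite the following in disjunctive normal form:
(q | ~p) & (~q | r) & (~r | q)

(q | ~p) & (~q | r) & (~r | q)
≡ (q & ~q & ~r) | (q & ~q & q) | (q & r & ~r) | (q & r & q) | (~p & ~q & ~r) | (~p & ~q & q) | (~p & r & ~r) | (~p & r & q)   (distribute & over |)
≡ (q & r) | (~p & ~q & ~r)   (simplify)

(q & r) | (~p & ~q & ~r)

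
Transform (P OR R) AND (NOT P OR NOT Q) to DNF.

(P OR R) AND (NOT P OR NOT Q)
= (P AND NOT P) OR (P AND NOT Q) OR (R AND NOT P) OR (R AND NOT Q)   — distribute AND over OR
= (P AND NOT Q) OR (R AND NOT P) OR (R AND NOT Q)   — simplify

(P AND NOT Q) OR (R AND NOT P) OR (R AND NOT Q)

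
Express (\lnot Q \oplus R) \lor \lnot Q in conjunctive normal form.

\lnot Q \lor R

(\lnot Q \oplus R) \lor \lnot Q
= (\lnot Q \lor R) \land \lnot (\lnot Q \land R) \lor \lnot Q   [expand \oplus]
= (\lnot Q \lor R) \land (\lnot \lnot Q \lor \lnot R) \lor \lnot Q   [De Morgan]
= (\lnot Q \lor R) \land (Q \lor \lnot R) \lor \lnot Q   [double negation]
= (\lnot Q \lor R \lor \lnot Q) \land (Q \lor \lnot R \lor \lnot Q)   [distribute \lor over \land]
= \lnot Q \lor R   [simplify]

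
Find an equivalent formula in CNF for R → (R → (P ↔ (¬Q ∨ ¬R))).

R → (R → (P ↔ (¬Q ∨ ¬R)))
= ¬R ∨ (R → (P ↔ (¬Q ∨ ¬R)))   [eliminate →]
= ¬R ∨ ¬R ∨ (P ↔ (¬Q ∨ ¬R))   [eliminate →]
= ¬R ∨ ¬R ∨ ((P → (¬Q ∨ ¬R)) ∧ ((¬Q ∨ ¬R) → P))   [eliminate ↔]
= ¬R ∨ ¬R ∨ ((¬P ∨ ¬Q ∨ ¬R) ∧ ((¬Q ∨ ¬R) → P))   [eliminate →]
= ¬R ∨ ¬R ∨ ((¬P ∨ ¬Q ∨ ¬R) ∧ (¬(¬Q ∨ ¬R) ∨ P))   [eliminate →]
= ¬R ∨ ¬R ∨ ((¬P ∨ ¬Q ∨ ¬R) ∧ ((¬¬Q ∧ ¬¬R) ∨ P))   [De Morgan]
= ¬R ∨ ¬R ∨ ((¬P ∨ ¬Q ∨ ¬R) ∧ ((Q ∧ ¬¬R) ∨ P))   [double negation]
= ¬R ∨ ¬R ∨ ((¬P ∨ ¬Q ∨ ¬R) ∧ ((Q ∧ R) ∨ P))   [double negation]
= (¬R ∨ ¬R ∨ ¬P ∨ ¬Q ∨ ¬R) ∧ (¬R ∨ ¬R ∨ Q ∨ P) ∧ (¬R ∨ ¬R ∨ R ∨ P)   [distribute ∨ over ∧]
= (¬R ∨ ¬P ∨ ¬Q) ∧ (¬R ∨ Q ∨ P)   [simplify]

(¬R ∨ ¬P ∨ ¬Q) ∧ (¬R ∨ Q ∨ P)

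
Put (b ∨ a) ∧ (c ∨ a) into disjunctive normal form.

(b ∨ a) ∧ (c ∨ a)
≡ (b ∧ c) ∨ (b ∧ a) ∨ (a ∧ c) ∨ (a ∧ a)   [distribute ∧ over ∨]
≡ (b ∧ c) ∨ a   [simplify]

(b ∧ c) ∨ a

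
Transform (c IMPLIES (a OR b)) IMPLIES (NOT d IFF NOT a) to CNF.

(c OR a OR NOT d) AND (NOT a OR d) AND (NOT b OR a OR NOT d)

(c IMPLIES (a OR b)) IMPLIES (NOT d IFF NOT a)
= NOT (c IMPLIES (a OR b)) OR (NOT d IFF NOT a)   [eliminate IMPLIES]
= NOT (NOT c OR a OR b) OR (NOT d IFF NOT a)   [eliminate IMPLIES]
= NOT (NOT c OR a OR b) OR ((NOT d IMPLIES NOT a) AND (NOT a IMPLIES NOT d))   [eliminate IFF]
= NOT (NOT c OR a OR b) OR ((NOT NOT d OR NOT a) AND (NOT a IMPLIES NOT d))   [eliminate IMPLIES]
= NOT (NOT c OR a OR b) OR ((NOT NOT d OR NOT a) AND (NOT NOT a OR NOT d))   [eliminate IMPLIES]
= (NOT NOT c AND NOT a AND NOT b) OR ((NOT NOT d OR NOT a) AND (NOT NOT a OR NOT d))   [De Morgan]
= (c AND NOT a AND NOT b) OR ((NOT NOT d OR NOT a) AND (NOT NOT a OR NOT d))   [double negation]
= (c AND NOT a AND NOT b) OR ((d OR NOT a) AND (NOT NOT a OR NOT d))   [double negation]
= (c AND NOT a AND NOT b) OR ((d OR NOT a) AND (a OR NOT d))   [double negation]
= (c OR d OR NOT a) AND (c OR a OR NOT d) AND (NOT a OR d OR NOT a) AND (NOT a OR a OR NOT d) AND (NOT b OR d OR NOT a) AND (NOT b OR a OR NOT d)   [distribute OR over AND]
= (c OR a OR NOT d) AND (NOT a OR d) AND (NOT b OR a OR NOT d)   [simplify]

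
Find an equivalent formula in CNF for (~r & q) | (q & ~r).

(~r & q) | (q & ~r)
≡ (~r | q) & (~r | ~r) & (q | q) & (q | ~r)   (distribute | over &)
≡ ~r & q   (simplify)

~r & q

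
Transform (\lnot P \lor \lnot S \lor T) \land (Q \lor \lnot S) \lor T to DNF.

\lnot P \land Q \lor \lnot S \lor T

(\lnot P \lor \lnot S \lor T) \land (Q \lor \lnot S) \lor T
= \lnot P \land Q \lor \lnot P \land \lnot S \lor \lnot S \land Q \lor \lnot S \land \lnot S \lor T \land Q \lor T \land \lnot S \lor T   [distribute \land over \lor]
= \lnot P \land Q \lor \lnot S \lor T   [simplify]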